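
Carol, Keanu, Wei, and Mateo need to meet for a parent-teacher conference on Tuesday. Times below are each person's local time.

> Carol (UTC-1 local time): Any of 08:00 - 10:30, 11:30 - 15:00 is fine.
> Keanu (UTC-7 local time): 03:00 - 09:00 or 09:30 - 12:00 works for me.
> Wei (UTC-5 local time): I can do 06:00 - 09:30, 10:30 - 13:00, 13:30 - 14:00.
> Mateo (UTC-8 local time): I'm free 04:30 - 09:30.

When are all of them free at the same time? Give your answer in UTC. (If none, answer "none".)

12:30-14:30, 15:30-16:00

Carol in UTC: 09:00-11:30, 12:30-16:00 (add 1h to convert from UTC-1).
Keanu in UTC: 10:00-16:00, 16:30-19:00 (add 7h to convert from UTC-7).
Wei in UTC: 11:00-14:30, 15:30-18:00, 18:30-19:00 (add 5h to convert from UTC-5).
Mateo in UTC: 12:30-17:30 (add 8h to convert from UTC-8).
Carol ∩ Keanu: 10:00-11:30, 12:30-16:00.
Carol ∩ Keanu ∩ Wei: 11:00-11:30, 12:30-14:30, 15:30-16:00.
Carol ∩ Keanu ∩ Wei ∩ Mateo: 12:30-14:30, 15:30-16:00.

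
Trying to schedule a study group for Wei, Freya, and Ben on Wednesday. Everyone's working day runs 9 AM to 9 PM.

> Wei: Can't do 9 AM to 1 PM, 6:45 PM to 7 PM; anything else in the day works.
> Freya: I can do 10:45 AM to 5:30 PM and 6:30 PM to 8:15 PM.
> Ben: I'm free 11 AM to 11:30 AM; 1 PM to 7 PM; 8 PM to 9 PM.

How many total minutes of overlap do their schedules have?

Wei free: 13:00-18:45, 19:00-21:00 (invert busy blocks within the working day).
Freya free: 10:45-17:30, 18:30-20:15.
Ben free: 11:00-11:30, 13:00-19:00, 20:00-21:00.
Wei ∩ Freya: 13:00-17:30, 18:30-18:45, 19:00-20:15.
Wei ∩ Freya ∩ Ben: 13:00-17:30, 18:30-18:45, 20:00-20:15.
Summing the common windows: 270 + 15 + 15 = 300 minutes.

300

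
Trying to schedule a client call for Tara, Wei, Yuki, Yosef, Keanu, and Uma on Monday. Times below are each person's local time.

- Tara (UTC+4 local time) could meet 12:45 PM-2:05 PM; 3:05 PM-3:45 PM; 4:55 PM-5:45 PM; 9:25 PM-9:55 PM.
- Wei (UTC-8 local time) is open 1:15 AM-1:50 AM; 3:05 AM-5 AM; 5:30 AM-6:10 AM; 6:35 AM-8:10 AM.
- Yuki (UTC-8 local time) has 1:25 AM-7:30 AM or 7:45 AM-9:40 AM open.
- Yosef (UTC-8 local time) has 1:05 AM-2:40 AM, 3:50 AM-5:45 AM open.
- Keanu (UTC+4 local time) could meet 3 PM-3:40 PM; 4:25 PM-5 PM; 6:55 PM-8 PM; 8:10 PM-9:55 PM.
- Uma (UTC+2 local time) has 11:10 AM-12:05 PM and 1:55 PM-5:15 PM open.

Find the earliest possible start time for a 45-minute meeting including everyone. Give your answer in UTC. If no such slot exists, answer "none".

Tara in UTC: 08:45-10:05, 11:05-11:45, 12:55-13:45, 17:25-17:55 (subtract 4h to convert from UTC+4).
Wei in UTC: 09:15-09:50, 11:05-13:00, 13:30-14:10, 14:35-16:10 (add 8h to convert from UTC-8).
Yuki in UTC: 09:25-15:30, 15:45-17:40 (add 8h to convert from UTC-8).
Yosef in UTC: 09:05-10:40, 11:50-13:45 (add 8h to convert from UTC-8).
Keanu in UTC: 11:00-11:40, 12:25-13:00, 14:55-16:00, 16:10-17:55 (subtract 4h to convert from UTC+4).
Uma in UTC: 09:10-10:05, 11:55-15:15 (subtract 2h to convert from UTC+2).
Tara ∩ Wei: 09:15-09:50, 11:05-11:45, 12:55-13:00, 13:30-13:45.
Tara ∩ Wei ∩ Yuki: 09:25-09:50, 11:05-11:45, 12:55-13:00, 13:30-13:45.
Tara ∩ Wei ∩ Yuki ∩ Yosef: 09:25-09:50, 12:55-13:00, 13:30-13:45.
Tara ∩ Wei ∩ Yuki ∩ Yosef ∩ Keanu: 12:55-13:00.
Tara ∩ Wei ∩ Yuki ∩ Yosef ∩ Keanu ∩ Uma: 12:55-13:00.
Those are the intersection windows.
No common window is at least 45 minutes long.

none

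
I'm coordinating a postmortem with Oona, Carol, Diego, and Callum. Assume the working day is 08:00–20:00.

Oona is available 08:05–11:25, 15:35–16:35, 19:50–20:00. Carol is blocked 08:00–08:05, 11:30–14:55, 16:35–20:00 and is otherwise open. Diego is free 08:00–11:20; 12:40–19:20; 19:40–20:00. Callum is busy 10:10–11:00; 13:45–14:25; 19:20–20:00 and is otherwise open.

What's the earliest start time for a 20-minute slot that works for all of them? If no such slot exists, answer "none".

Oona free: 08:05-11:25, 15:35-16:35, 19:50-20:00.
Carol free: 08:05-11:30, 14:55-16:35 (invert busy blocks within the working day).
Diego free: 08:00-11:20, 12:40-19:20, 19:40-20:00.
Callum free: 08:00-10:10, 11:00-13:45, 14:25-19:20 (invert busy blocks within the working day).
Oona ∩ Carol: 08:05-11:25, 15:35-16:35.
Oona ∩ Carol ∩ Diego: 08:05-11:20, 15:35-16:35.
Oona ∩ Carol ∩ Diego ∩ Callum: 08:05-10:10, 11:00-11:20, 15:35-16:35.
So the common availability across everyone is 08:05-10:10, 11:00-11:20, 15:35-16:35.
The first common window of at least 20 minutes is 08:05-10:10, so the earliest start is 08:05.

08:05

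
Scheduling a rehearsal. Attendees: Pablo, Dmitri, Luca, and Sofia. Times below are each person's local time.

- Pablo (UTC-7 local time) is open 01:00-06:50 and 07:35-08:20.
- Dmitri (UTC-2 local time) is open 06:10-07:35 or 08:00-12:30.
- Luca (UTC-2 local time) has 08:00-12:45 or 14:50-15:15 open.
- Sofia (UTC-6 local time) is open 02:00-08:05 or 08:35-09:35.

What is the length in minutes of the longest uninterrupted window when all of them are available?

Pablo in UTC: 08:00-13:50, 14:35-15:20 (add 7h to convert from UTC-7).
Dmitri in UTC: 08:10-09:35, 10:00-14:30 (add 2h to convert from UTC-2).
Luca in UTC: 10:00-14:45, 16:50-17:15 (add 2h to convert from UTC-2).
Sofia in UTC: 08:00-14:05, 14:35-15:35 (add 6h to convert from UTC-6).
Pablo ∩ Dmitri: 08:10-09:35, 10:00-13:50.
Pablo ∩ Dmitri ∩ Luca: 10:00-13:50.
Pablo ∩ Dmitri ∩ Luca ∩ Sofia: 10:00-13:50.
The longest is 10:00-13:50 at 230 minutes.

230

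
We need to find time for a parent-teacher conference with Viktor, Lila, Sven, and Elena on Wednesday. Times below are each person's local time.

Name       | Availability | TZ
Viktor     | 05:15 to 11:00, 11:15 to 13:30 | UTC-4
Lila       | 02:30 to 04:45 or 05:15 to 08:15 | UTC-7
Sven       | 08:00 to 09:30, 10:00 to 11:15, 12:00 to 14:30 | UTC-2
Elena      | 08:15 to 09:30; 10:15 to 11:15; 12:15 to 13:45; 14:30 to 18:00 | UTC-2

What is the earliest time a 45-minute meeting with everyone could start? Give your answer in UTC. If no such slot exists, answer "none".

Viktor in UTC: 09:15-15:00, 15:15-17:30 (add 4h to convert from UTC-4).
Lila in UTC: 09:30-11:45, 12:15-15:15 (add 7h to convert from UTC-7).
Sven in UTC: 10:00-11:30, 12:00-13:15, 14:00-16:30 (add 2h to convert from UTC-2).
Elena in UTC: 10:15-11:30, 12:15-13:15, 14:15-15:45, 16:30-20:00 (add 2h to convert from UTC-2).
Viktor ∩ Lila: 09:30-11:45, 12:15-15:00.
Viktor ∩ Lila ∩ Sven: 10:00-11:30, 12:15-13:15, 14:00-15:00.
Viktor ∩ Lila ∩ Sven ∩ Elena: 10:15-11:30, 12:15-13:15, 14:15-15:00.
The first common window of at least 45 minutes is 10:15-11:30, so the earliest start is 10:15.

10:15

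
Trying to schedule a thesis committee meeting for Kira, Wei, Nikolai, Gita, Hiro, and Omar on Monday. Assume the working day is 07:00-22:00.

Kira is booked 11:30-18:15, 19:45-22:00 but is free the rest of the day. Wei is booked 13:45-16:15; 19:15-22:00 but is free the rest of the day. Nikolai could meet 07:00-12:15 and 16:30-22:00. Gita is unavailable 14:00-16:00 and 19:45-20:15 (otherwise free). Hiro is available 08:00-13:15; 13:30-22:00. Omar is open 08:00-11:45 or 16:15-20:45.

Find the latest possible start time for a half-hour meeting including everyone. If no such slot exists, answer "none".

Kira free: 07:00-11:30, 18:15-19:45 (invert busy blocks within the working day).
Wei free: 07:00-13:45, 16:15-19:15 (invert busy blocks within the working day).
Nikolai free: 07:00-12:15, 16:30-22:00.
Gita free: 07:00-14:00, 16:00-19:45, 20:15-22:00 (invert busy blocks within the working day).
Hiro free: 08:00-13:15, 13:30-22:00.
Omar free: 08:00-11:45, 16:15-20:45.
Kira ∩ Wei: 07:00-11:30, 18:15-19:15.
Kira ∩ Wei ∩ Nikolai: 07:00-11:30, 18:15-19:15.
Kira ∩ Wei ∩ Nikolai ∩ Gita: 07:00-11:30, 18:15-19:15.
Kira ∩ Wei ∩ Nikolai ∩ Gita ∩ Hiro: 08:00-11:30, 18:15-19:15.
Kira ∩ Wei ∩ Nikolai ∩ Gita ∩ Hiro ∩ Omar: 08:00-11:30, 18:15-19:15.
So the common availability across everyone is 08:00-11:30, 18:15-19:15.
The last common window of at least 30 minutes is 18:15-19:15; a 30-minute meeting can start as late as 18:45 and still end by 19:15.

18:45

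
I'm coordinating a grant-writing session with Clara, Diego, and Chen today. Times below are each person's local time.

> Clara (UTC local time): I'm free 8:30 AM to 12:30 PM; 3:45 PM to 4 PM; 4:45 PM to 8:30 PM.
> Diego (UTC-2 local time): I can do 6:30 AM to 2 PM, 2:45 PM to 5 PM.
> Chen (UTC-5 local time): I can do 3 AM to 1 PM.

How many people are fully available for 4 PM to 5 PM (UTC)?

1

Clara in UTC: 08:30-12:30, 15:45-16:00, 16:45-20:30.
Diego in UTC: 08:30-16:00, 16:45-19:00 (add 2h to convert from UTC-2).
Chen in UTC: 08:00-18:00 (add 5h to convert from UTC-5).
Chen can make the full 16:00-17:00 slot — that's 1.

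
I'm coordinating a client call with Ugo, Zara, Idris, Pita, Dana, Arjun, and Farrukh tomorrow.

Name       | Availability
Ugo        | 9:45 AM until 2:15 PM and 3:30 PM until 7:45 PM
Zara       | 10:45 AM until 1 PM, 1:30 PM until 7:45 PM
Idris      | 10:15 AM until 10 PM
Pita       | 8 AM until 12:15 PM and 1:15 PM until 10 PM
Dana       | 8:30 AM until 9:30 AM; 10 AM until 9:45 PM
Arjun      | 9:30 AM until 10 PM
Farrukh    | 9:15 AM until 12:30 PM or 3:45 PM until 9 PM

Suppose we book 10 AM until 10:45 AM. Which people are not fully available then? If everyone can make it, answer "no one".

Ugo: free for 10:00-10:45. Zara: not fully free for 10:00-10:45. Idris: not fully free for 10:00-10:45. Pita: free for 10:00-10:45. Dana: free for 10:00-10:45. Arjun: free for 10:00-10:45. Farrukh: free for 10:00-10:45.

Idris, Zara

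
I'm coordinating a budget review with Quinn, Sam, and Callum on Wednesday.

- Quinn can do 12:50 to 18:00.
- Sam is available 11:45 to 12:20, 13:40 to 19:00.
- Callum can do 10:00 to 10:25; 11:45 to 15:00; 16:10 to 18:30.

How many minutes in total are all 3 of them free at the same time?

Quinn ∩ Sam: 13:40-18:00.
Quinn ∩ Sam ∩ Callum: 13:40-15:00, 16:10-18:00.
Summing the common windows: 80 + 110 = 190 minutes.

190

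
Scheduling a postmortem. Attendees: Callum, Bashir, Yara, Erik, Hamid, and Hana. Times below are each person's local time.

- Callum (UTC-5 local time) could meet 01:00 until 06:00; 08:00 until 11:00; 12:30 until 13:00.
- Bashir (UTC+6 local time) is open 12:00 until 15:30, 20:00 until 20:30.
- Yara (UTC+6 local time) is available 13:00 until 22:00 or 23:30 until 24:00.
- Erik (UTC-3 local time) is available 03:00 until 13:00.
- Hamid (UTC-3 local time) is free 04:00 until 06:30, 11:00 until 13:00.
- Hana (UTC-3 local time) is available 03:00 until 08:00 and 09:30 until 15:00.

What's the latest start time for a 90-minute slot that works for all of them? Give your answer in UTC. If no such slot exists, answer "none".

Callum in UTC: 06:00-11:00, 13:00-16:00, 17:30-18:00 (add 5h to convert from UTC-5).
Bashir in UTC: 06:00-09:30, 14:00-14:30 (subtract 6h to convert from UTC+6).
Yara in UTC: 07:00-16:00, 17:30-18:00 (subtract 6h to convert from UTC+6).
Erik in UTC: 06:00-16:00 (add 3h to convert from UTC-3).
Hamid in UTC: 07:00-09:30, 14:00-16:00 (add 3h to convert from UTC-3).
Hana in UTC: 06:00-11:00, 12:30-18:00 (add 3h to convert from UTC-3).
Callum ∩ Bashir: 06:00-09:30, 14:00-14:30.
Callum ∩ Bashir ∩ Yara: 07:00-09:30, 14:00-14:30.
Callum ∩ Bashir ∩ Yara ∩ Erik: 07:00-09:30, 14:00-14:30.
Callum ∩ Bashir ∩ Yara ∩ Erik ∩ Hamid: 07:00-09:30, 14:00-14:30.
Callum ∩ Bashir ∩ Yara ∩ Erik ∩ Hamid ∩ Hana: 07:00-09:30, 14:00-14:30.
The last common window of at least 90 minutes is 07:00-09:30; a 90-minute meeting can start as late as 08:00 and still end by 09:30.

08:00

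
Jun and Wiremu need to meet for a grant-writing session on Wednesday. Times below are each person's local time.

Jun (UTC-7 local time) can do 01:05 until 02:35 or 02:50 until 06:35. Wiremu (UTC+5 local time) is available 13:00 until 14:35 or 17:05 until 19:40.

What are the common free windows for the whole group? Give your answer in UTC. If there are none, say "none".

08:05-09:35, 12:05-13:35

Jun in UTC: 08:05-09:35, 09:50-13:35 (add 7h to convert from UTC-7).
Wiremu in UTC: 08:00-09:35, 12:05-14:40 (subtract 5h to convert from UTC+5).
Jun ∩ Wiremu: 08:05-09:35, 12:05-13:35.
Those are the intersection windows.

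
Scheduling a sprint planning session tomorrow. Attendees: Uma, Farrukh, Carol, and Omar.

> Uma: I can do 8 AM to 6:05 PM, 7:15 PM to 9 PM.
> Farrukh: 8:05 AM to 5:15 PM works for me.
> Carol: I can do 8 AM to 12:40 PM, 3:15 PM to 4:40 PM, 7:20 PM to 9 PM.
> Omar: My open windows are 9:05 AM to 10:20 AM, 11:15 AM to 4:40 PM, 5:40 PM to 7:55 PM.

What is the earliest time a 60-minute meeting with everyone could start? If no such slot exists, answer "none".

Uma ∩ Farrukh: 08:05-17:15.
Uma ∩ Farrukh ∩ Carol: 08:05-12:40, 15:15-16:40.
Uma ∩ Farrukh ∩ Carol ∩ Omar: 09:05-10:20, 11:15-12:40, 15:15-16:40.
The first common window of at least 60 minutes is 09:05-10:20, so the earliest start is 09:05.

09:05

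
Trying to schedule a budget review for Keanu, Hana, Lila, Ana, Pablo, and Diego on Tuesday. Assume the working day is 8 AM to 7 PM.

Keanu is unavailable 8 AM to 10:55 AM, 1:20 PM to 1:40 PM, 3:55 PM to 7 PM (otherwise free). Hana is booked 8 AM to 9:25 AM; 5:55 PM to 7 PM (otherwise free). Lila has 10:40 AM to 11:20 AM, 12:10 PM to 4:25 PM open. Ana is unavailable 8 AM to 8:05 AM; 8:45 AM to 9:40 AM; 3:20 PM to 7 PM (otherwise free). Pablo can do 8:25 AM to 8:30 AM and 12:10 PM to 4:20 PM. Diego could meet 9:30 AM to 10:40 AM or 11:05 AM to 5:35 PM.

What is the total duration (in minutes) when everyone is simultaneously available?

Keanu free: 10:55-13:20, 13:40-15:55 (invert busy blocks within the working day).
Hana free: 09:25-17:55 (invert busy blocks within the working day).
Lila free: 10:40-11:20, 12:10-16:25.
Ana free: 08:05-08:45, 09:40-15:20 (invert busy blocks within the working day).
Pablo free: 08:25-08:30, 12:10-16:20.
Diego free: 09:30-10:40, 11:05-17:35.
Keanu ∩ Hana: 10:55-13:20, 13:40-15:55.
Keanu ∩ Hana ∩ Lila: 10:55-11:20, 12:10-13:20, 13:40-15:55.
Keanu ∩ Hana ∩ Lila ∩ Ana: 10:55-11:20, 12:10-13:20, 13:40-15:20.
Keanu ∩ Hana ∩ Lila ∩ Ana ∩ Pablo: 12:10-13:20, 13:40-15:20.
Keanu ∩ Hana ∩ Lila ∩ Ana ∩ Pablo ∩ Diego: 12:10-13:20, 13:40-15:20.
Summing the common windows: 70 + 100 = 170 minutes.

170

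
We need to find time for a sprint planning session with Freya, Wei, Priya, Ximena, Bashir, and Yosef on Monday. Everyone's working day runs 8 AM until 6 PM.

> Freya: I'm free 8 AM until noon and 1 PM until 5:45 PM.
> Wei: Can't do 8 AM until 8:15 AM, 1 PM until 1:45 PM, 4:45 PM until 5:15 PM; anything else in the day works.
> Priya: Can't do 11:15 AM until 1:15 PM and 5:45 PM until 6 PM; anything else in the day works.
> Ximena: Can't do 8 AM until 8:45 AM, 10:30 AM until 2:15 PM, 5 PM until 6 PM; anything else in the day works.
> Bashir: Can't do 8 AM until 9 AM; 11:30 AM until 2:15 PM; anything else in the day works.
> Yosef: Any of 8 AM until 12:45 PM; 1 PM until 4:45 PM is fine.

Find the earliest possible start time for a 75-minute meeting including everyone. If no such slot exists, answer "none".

09:00

Freya free: 08:00-12:00, 13:00-17:45.
Wei free: 08:15-13:00, 13:45-16:45, 17:15-18:00 (invert busy blocks within the working day).
Priya free: 08:00-11:15, 13:15-17:45 (invert busy blocks within the working day).
Ximena free: 08:45-10:30, 14:15-17:00 (invert busy blocks within the working day).
Bashir free: 09:00-11:30, 14:15-18:00 (invert busy blocks within the working day).
Yosef free: 08:00-12:45, 13:00-16:45.
Freya ∩ Wei: 08:15-12:00, 13:45-16:45, 17:15-17:45.
Freya ∩ Wei ∩ Priya: 08:15-11:15, 13:45-16:45, 17:15-17:45.
Freya ∩ Wei ∩ Priya ∩ Ximena: 08:45-10:30, 14:15-16:45.
Freya ∩ Wei ∩ Priya ∩ Ximena ∩ Bashir: 09:00-10:30, 14:15-16:45.
Freya ∩ Wei ∩ Priya ∩ Ximena ∩ Bashir ∩ Yosef: 09:00-10:30, 14:15-16:45.
So the common availability across everyone is 09:00-10:30, 14:15-16:45.
The first common window of at least 75 minutes is 09:00-10:30, so the earliest start is 09:00.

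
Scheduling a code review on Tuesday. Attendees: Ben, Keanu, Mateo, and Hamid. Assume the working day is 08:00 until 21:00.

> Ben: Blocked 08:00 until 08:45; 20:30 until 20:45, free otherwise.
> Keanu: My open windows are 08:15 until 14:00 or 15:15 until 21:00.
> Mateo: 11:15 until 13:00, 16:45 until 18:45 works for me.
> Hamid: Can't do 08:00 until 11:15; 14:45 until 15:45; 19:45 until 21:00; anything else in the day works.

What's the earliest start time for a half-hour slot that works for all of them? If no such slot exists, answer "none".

11:15

Ben free: 08:45-20:30, 20:45-21:00 (invert busy blocks within the working day).
Keanu free: 08:15-14:00, 15:15-21:00.
Mateo free: 11:15-13:00, 16:45-18:45.
Hamid free: 11:15-14:45, 15:45-19:45 (invert busy blocks within the working day).
Ben ∩ Keanu: 08:45-14:00, 15:15-20:30, 20:45-21:00.
Ben ∩ Keanu ∩ Mateo: 11:15-13:00, 16:45-18:45.
Ben ∩ Keanu ∩ Mateo ∩ Hamid: 11:15-13:00, 16:45-18:45.
The first common window of at least 30 minutes is 11:15-13:00, so the earliest start is 11:15.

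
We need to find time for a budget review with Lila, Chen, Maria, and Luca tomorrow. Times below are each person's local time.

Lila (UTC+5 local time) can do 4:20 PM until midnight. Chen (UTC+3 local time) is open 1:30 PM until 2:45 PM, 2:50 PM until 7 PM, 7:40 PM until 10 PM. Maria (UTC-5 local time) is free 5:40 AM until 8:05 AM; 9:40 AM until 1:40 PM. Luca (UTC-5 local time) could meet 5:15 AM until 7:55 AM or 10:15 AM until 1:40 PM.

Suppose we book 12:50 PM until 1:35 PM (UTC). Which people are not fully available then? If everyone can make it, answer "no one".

Luca, Maria

Lila in UTC: 11:20-19:00 (subtract 5h to convert from UTC+5).
Chen in UTC: 10:30-11:45, 11:50-16:00, 16:40-19:00 (subtract 3h to convert from UTC+3).
Maria in UTC: 10:40-13:05, 14:40-18:40 (add 5h to convert from UTC-5).
Luca in UTC: 10:15-12:55, 15:15-18:40 (add 5h to convert from UTC-5).
Lila: free for 12:50-13:35. Chen: free for 12:50-13:35. Maria: not fully free for 12:50-13:35. Luca: not fully free for 12:50-13:35.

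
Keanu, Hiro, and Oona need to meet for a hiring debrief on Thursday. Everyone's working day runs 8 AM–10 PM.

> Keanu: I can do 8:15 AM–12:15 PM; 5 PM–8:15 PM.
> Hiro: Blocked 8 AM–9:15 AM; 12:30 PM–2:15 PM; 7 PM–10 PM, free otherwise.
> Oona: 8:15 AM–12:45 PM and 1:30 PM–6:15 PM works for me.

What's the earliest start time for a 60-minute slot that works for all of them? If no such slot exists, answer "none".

09:15

Keanu free: 08:15-12:15, 17:00-20:15.
Hiro free: 09:15-12:30, 14:15-19:00 (invert busy blocks within the working day).
Oona free: 08:15-12:45, 13:30-18:15.
Keanu ∩ Hiro: 09:15-12:15, 17:00-19:00.
Keanu ∩ Hiro ∩ Oona: 09:15-12:15, 17:00-18:15.
The first common window of at least 60 minutes is 09:15-12:15, so the earliest start is 09:15.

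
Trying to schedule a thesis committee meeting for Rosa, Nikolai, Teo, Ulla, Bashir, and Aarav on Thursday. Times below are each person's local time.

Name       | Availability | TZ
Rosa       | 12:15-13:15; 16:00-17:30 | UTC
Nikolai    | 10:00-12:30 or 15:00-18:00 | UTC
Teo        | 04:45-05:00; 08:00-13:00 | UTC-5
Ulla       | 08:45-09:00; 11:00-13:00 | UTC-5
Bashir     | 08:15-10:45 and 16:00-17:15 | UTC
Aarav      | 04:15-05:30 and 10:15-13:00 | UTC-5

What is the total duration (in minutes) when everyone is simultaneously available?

75

Rosa in UTC: 12:15-13:15, 16:00-17:30.
Nikolai in UTC: 10:00-12:30, 15:00-18:00.
Teo in UTC: 09:45-10:00, 13:00-18:00 (add 5h to convert from UTC-5).
Ulla in UTC: 13:45-14:00, 16:00-18:00 (add 5h to convert from UTC-5).
Bashir in UTC: 08:15-10:45, 16:00-17:15.
Aarav in UTC: 09:15-10:30, 15:15-18:00 (add 5h to convert from UTC-5).
Rosa ∩ Nikolai: 12:15-12:30, 16:00-17:30.
Rosa ∩ Nikolai ∩ Teo: 16:00-17:30.
Rosa ∩ Nikolai ∩ Teo ∩ Ulla: 16:00-17:30.
Rosa ∩ Nikolai ∩ Teo ∩ Ulla ∩ Bashir: 16:00-17:15.
Rosa ∩ Nikolai ∩ Teo ∩ Ulla ∩ Bashir ∩ Aarav: 16:00-17:15.
Those are the intersection windows.
That's a single block of 75 minutes.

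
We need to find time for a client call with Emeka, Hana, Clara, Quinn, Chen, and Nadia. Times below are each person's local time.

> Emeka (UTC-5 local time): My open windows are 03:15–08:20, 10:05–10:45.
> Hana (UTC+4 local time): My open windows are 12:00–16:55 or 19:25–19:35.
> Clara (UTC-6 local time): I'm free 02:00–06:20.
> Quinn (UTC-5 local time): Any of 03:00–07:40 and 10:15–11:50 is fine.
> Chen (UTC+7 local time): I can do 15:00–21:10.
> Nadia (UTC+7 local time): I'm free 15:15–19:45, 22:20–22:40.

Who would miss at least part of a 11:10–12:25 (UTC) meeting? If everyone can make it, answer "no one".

Emeka in UTC: 08:15-13:20, 15:05-15:45 (add 5h to convert from UTC-5).
Hana in UTC: 08:00-12:55, 15:25-15:35 (subtract 4h to convert from UTC+4).
Clara in UTC: 08:00-12:20 (add 6h to convert from UTC-6).
Quinn in UTC: 08:00-12:40, 15:15-16:50 (add 5h to convert from UTC-5).
Chen in UTC: 08:00-14:10 (subtract 7h to convert from UTC+7).
Nadia in UTC: 08:15-12:45, 15:20-15:40 (subtract 7h to convert from UTC+7).
Emeka: free for 11:10-12:25. Hana: free for 11:10-12:25. Clara: not fully free for 11:10-12:25. Quinn: free for 11:10-12:25. Chen: free for 11:10-12:25. Nadia: free for 11:10-12:25.

Clara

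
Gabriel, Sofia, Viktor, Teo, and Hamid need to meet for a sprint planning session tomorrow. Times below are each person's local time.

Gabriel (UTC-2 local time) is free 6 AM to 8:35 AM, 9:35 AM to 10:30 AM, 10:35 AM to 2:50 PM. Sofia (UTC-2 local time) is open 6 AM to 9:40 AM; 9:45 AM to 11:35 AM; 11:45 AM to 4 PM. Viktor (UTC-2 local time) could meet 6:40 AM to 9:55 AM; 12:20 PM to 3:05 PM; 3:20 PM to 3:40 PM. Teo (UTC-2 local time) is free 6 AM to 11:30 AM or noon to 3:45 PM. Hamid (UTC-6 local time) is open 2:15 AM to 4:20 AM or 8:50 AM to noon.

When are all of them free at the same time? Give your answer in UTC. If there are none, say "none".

Gabriel in UTC: 08:00-10:35, 11:35-12:30, 12:35-16:50 (add 2h to convert from UTC-2).
Sofia in UTC: 08:00-11:40, 11:45-13:35, 13:45-18:00 (add 2h to convert from UTC-2).
Viktor in UTC: 08:40-11:55, 14:20-17:05, 17:20-17:40 (add 2h to convert from UTC-2).
Teo in UTC: 08:00-13:30, 14:00-17:45 (add 2h to convert from UTC-2).
Hamid in UTC: 08:15-10:20, 14:50-18:00 (add 6h to convert from UTC-6).
Gabriel ∩ Sofia: 08:00-10:35, 11:35-11:40, 11:45-12:30, 12:35-13:35, 13:45-16:50.
Gabriel ∩ Sofia ∩ Viktor: 08:40-10:35, 11:35-11:40, 11:45-11:55, 14:20-16:50.
Gabriel ∩ Sofia ∩ Viktor ∩ Teo: 08:40-10:35, 11:35-11:40, 11:45-11:55, 14:20-16:50.
Gabriel ∩ Sofia ∩ Viktor ∩ Teo ∩ Hamid: 08:40-10:20, 14:50-16:50.

08:40-10:20, 14:50-16:50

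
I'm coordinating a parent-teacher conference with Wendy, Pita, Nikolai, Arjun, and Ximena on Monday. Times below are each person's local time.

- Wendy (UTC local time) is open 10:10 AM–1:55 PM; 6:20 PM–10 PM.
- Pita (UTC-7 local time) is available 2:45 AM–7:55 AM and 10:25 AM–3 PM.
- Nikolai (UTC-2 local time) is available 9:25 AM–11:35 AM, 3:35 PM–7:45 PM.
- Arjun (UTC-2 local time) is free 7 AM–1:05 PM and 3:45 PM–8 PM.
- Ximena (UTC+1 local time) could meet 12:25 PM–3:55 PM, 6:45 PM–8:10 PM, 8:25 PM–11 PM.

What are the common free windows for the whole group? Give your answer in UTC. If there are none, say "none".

Wendy in UTC: 10:10-13:55, 18:20-22:00.
Pita in UTC: 09:45-14:55, 17:25-22:00 (add 7h to convert from UTC-7).
Nikolai in UTC: 11:25-13:35, 17:35-21:45 (add 2h to convert from UTC-2).
Arjun in UTC: 09:00-15:05, 17:45-22:00 (add 2h to convert from UTC-2).
Ximena in UTC: 11:25-14:55, 17:45-19:10, 19:25-22:00 (subtract 1h to convert from UTC+1).
Wendy ∩ Pita: 10:10-13:55, 18:20-22:00.
Wendy ∩ Pita ∩ Nikolai: 11:25-13:35, 18:20-21:45.
Wendy ∩ Pita ∩ Nikolai ∩ Arjun: 11:25-13:35, 18:20-21:45.
Wendy ∩ Pita ∩ Nikolai ∩ Arjun ∩ Ximena: 11:25-13:35, 18:20-19:10, 19:25-21:45.

11:25-13:35, 18:20-19:10, 19:25-21:45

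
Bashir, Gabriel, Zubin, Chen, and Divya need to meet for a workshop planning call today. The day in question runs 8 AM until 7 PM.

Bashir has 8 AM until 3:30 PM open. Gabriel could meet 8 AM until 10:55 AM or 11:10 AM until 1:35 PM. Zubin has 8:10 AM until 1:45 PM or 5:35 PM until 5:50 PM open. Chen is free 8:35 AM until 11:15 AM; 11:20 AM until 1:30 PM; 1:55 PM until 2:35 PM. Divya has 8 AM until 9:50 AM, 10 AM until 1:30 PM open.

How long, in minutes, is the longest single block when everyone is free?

130

Bashir ∩ Gabriel: 08:00-10:55, 11:10-13:35.
Bashir ∩ Gabriel ∩ Zubin: 08:10-10:55, 11:10-13:35.
Bashir ∩ Gabriel ∩ Zubin ∩ Chen: 08:35-10:55, 11:10-11:15, 11:20-13:30.
Bashir ∩ Gabriel ∩ Zubin ∩ Chen ∩ Divya: 08:35-09:50, 10:00-10:55, 11:10-11:15, 11:20-13:30.
The longest is 11:20-13:30 at 130 minutes.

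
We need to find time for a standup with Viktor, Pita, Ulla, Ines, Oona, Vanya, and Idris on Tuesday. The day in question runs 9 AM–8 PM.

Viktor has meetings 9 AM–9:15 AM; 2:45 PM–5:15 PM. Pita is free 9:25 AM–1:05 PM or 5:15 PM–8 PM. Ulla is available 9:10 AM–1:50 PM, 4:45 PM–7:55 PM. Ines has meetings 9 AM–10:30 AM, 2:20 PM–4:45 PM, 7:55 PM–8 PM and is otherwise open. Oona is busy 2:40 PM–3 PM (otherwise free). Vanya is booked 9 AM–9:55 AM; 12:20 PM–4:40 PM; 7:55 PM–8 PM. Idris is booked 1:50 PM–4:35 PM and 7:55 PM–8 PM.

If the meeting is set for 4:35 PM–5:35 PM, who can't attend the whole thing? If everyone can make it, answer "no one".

Viktor free: 09:15-14:45, 17:15-20:00 (invert busy blocks within the working day).
Pita free: 09:25-13:05, 17:15-20:00.
Ulla free: 09:10-13:50, 16:45-19:55.
Ines free: 10:30-14:20, 16:45-19:55 (invert busy blocks within the working day).
Oona free: 09:00-14:40, 15:00-20:00 (invert busy blocks within the working day).
Vanya free: 09:55-12:20, 16:40-19:55 (invert busy blocks within the working day).
Idris free: 09:00-13:50, 16:35-19:55 (invert busy blocks within the working day).
Viktor: not fully free for 16:35-17:35. Pita: not fully free for 16:35-17:35. Ulla: not fully free for 16:35-17:35. Ines: not fully free for 16:35-17:35. Oona: free for 16:35-17:35. Vanya: not fully free for 16:35-17:35. Idris: free for 16:35-17:35.

Ines, Pita, Ulla, Vanya, Viktor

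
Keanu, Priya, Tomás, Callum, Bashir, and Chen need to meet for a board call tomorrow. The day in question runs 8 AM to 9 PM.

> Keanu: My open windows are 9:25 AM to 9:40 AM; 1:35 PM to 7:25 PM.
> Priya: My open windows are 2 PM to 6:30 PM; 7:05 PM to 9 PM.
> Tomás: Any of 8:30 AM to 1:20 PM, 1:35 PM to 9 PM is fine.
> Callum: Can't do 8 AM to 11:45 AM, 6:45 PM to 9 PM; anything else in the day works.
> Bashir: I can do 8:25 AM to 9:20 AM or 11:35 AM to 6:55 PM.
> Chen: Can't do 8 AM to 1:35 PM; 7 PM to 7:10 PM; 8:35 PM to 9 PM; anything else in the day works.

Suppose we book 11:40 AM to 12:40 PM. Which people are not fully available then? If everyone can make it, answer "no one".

Callum, Chen, Keanu, Priya

Keanu free: 09:25-09:40, 13:35-19:25.
Priya free: 14:00-18:30, 19:05-21:00.
Tomás free: 08:30-13:20, 13:35-21:00.
Callum free: 11:45-18:45 (invert busy blocks within the working day).
Bashir free: 08:25-09:20, 11:35-18:55.
Chen free: 13:35-19:00, 19:10-20:35 (invert busy blocks within the working day).
Keanu: not fully free for 11:40-12:40. Priya: not fully free for 11:40-12:40. Tomás: free for 11:40-12:40. Callum: not fully free for 11:40-12:40. Bashir: free for 11:40-12:40. Chen: not fully free for 11:40-12:40.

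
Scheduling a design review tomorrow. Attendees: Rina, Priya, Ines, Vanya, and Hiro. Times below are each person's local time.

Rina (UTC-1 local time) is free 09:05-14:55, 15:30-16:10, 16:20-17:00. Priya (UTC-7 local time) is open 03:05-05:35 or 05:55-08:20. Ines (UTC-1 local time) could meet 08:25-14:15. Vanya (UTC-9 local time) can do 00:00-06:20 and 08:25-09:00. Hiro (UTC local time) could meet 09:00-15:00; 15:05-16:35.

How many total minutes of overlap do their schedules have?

285

Rina in UTC: 10:05-15:55, 16:30-17:10, 17:20-18:00 (add 1h to convert from UTC-1).
Priya in UTC: 10:05-12:35, 12:55-15:20 (add 7h to convert from UTC-7).
Ines in UTC: 09:25-15:15 (add 1h to convert from UTC-1).
Vanya in UTC: 09:00-15:20, 17:25-18:00 (add 9h to convert from UTC-9).
Hiro in UTC: 09:00-15:00, 15:05-16:35.
Rina ∩ Priya: 10:05-12:35, 12:55-15:20.
Rina ∩ Priya ∩ Ines: 10:05-12:35, 12:55-15:15.
Rina ∩ Priya ∩ Ines ∩ Vanya: 10:05-12:35, 12:55-15:15.
Rina ∩ Priya ∩ Ines ∩ Vanya ∩ Hiro: 10:05-12:35, 12:55-15:00, 15:05-15:15.
Summing the common windows: 150 + 125 + 10 = 285 minutes.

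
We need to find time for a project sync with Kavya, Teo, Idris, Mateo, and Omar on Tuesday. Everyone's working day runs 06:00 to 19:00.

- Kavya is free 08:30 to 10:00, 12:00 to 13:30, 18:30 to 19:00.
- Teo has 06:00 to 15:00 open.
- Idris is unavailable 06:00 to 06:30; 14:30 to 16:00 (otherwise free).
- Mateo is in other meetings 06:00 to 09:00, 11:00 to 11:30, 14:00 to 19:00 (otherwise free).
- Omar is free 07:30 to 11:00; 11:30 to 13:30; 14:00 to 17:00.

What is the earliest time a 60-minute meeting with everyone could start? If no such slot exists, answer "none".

Kavya free: 08:30-10:00, 12:00-13:30, 18:30-19:00.
Teo free: 06:00-15:00.
Idris free: 06:30-14:30, 16:00-19:00 (invert busy blocks within the working day).
Mateo free: 09:00-11:00, 11:30-14:00 (invert busy blocks within the working day).
Omar free: 07:30-11:00, 11:30-13:30, 14:00-17:00.
Kavya ∩ Teo: 08:30-10:00, 12:00-13:30.
Kavya ∩ Teo ∩ Idris: 08:30-10:00, 12:00-13:30.
Kavya ∩ Teo ∩ Idris ∩ Mateo: 09:00-10:00, 12:00-13:30.
Kavya ∩ Teo ∩ Idris ∩ Mateo ∩ Omar: 09:00-10:00, 12:00-13:30.
So the common availability across everyone is 09:00-10:00, 12:00-13:30.
The first common window of at least 60 minutes is 09:00-10:00, so the earliest start is 09:00.

09:00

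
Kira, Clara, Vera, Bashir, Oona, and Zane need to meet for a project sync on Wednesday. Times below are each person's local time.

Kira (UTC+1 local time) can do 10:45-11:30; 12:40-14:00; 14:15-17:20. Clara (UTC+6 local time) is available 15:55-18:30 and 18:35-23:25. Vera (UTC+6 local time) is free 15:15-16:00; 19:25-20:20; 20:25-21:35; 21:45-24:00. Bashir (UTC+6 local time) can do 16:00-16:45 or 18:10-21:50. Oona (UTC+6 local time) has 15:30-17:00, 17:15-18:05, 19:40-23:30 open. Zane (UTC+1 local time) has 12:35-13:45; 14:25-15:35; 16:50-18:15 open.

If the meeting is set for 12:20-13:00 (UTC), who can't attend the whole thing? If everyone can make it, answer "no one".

Kira in UTC: 09:45-10:30, 11:40-13:00, 13:15-16:20 (subtract 1h to convert from UTC+1).
Clara in UTC: 09:55-12:30, 12:35-17:25 (subtract 6h to convert from UTC+6).
Vera in UTC: 09:15-10:00, 13:25-14:20, 14:25-15:35, 15:45-18:00 (subtract 6h to convert from UTC+6).
Bashir in UTC: 10:00-10:45, 12:10-15:50 (subtract 6h to convert from UTC+6).
Oona in UTC: 09:30-11:00, 11:15-12:05, 13:40-17:30 (subtract 6h to convert from UTC+6).
Zane in UTC: 11:35-12:45, 13:25-14:35, 15:50-17:15 (subtract 1h to convert from UTC+1).
Kira: free for 12:20-13:00. Clara: not fully free for 12:20-13:00. Vera: not fully free for 12:20-13:00. Bashir: free for 12:20-13:00. Oona: not fully free for 12:20-13:00. Zane: not fully free for 12:20-13:00.

Clara, Oona, Vera, Zane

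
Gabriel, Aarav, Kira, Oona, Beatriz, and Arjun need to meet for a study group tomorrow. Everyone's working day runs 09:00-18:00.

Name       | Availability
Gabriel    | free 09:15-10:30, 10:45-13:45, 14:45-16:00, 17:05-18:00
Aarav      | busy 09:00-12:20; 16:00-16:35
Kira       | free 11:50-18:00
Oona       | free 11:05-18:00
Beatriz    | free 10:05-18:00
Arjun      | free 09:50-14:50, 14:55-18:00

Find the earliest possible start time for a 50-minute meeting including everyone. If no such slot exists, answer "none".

Gabriel free: 09:15-10:30, 10:45-13:45, 14:45-16:00, 17:05-18:00.
Aarav free: 12:20-16:00, 16:35-18:00 (invert busy blocks within the working day).
Kira free: 11:50-18:00.
Oona free: 11:05-18:00.
Beatriz free: 10:05-18:00.
Arjun free: 09:50-14:50, 14:55-18:00.
Gabriel ∩ Aarav: 12:20-13:45, 14:45-16:00, 17:05-18:00.
Gabriel ∩ Aarav ∩ Kira: 12:20-13:45, 14:45-16:00, 17:05-18:00.
Gabriel ∩ Aarav ∩ Kira ∩ Oona: 12:20-13:45, 14:45-16:00, 17:05-18:00.
Gabriel ∩ Aarav ∩ Kira ∩ Oona ∩ Beatriz: 12:20-13:45, 14:45-16:00, 17:05-18:00.
Gabriel ∩ Aarav ∩ Kira ∩ Oona ∩ Beatriz ∩ Arjun: 12:20-13:45, 14:45-14:50, 14:55-16:00, 17:05-18:00.
The first common window of at least 50 minutes is 12:20-13:45, so the earliest start is 12:20.

12:20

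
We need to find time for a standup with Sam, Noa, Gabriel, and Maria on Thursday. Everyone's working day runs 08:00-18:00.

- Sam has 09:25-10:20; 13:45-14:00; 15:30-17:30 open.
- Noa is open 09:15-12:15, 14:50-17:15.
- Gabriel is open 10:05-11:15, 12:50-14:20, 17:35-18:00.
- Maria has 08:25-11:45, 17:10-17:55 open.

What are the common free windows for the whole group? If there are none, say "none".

10:05-10:20

Sam ∩ Noa: 09:25-10:20, 15:30-17:15.
Sam ∩ Noa ∩ Gabriel: 10:05-10:20.
Sam ∩ Noa ∩ Gabriel ∩ Maria: 10:05-10:20.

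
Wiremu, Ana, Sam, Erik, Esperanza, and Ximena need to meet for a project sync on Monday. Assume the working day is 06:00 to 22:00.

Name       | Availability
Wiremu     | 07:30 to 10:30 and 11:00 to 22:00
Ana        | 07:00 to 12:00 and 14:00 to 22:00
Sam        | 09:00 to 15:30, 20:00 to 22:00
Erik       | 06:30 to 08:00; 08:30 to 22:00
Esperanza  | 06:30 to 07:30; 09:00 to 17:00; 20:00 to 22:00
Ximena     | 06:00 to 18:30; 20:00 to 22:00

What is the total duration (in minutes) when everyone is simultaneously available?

360

Wiremu ∩ Ana: 07:30-10:30, 11:00-12:00, 14:00-22:00.
Wiremu ∩ Ana ∩ Sam: 09:00-10:30, 11:00-12:00, 14:00-15:30, 20:00-22:00.
Wiremu ∩ Ana ∩ Sam ∩ Erik: 09:00-10:30, 11:00-12:00, 14:00-15:30, 20:00-22:00.
Wiremu ∩ Ana ∩ Sam ∩ Erik ∩ Esperanza: 09:00-10:30, 11:00-12:00, 14:00-15:30, 20:00-22:00.
Wiremu ∩ Ana ∩ Sam ∩ Erik ∩ Esperanza ∩ Ximena: 09:00-10:30, 11:00-12:00, 14:00-15:30, 20:00-22:00.
Summing the common windows: 90 + 60 + 90 + 120 = 360 minutes.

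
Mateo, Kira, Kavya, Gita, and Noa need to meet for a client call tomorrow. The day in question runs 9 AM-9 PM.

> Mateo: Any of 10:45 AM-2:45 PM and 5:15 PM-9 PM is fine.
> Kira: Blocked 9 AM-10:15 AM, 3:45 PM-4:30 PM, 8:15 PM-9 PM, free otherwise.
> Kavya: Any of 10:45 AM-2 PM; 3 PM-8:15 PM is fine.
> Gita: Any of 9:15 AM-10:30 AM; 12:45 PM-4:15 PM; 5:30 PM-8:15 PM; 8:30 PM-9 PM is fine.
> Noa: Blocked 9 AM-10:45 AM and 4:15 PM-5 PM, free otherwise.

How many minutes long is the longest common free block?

165

Mateo free: 10:45-14:45, 17:15-21:00.
Kira free: 10:15-15:45, 16:30-20:15 (invert busy blocks within the working day).
Kavya free: 10:45-14:00, 15:00-20:15.
Gita free: 09:15-10:30, 12:45-16:15, 17:30-20:15, 20:30-21:00.
Noa free: 10:45-16:15, 17:00-21:00 (invert busy blocks within the working day).
Mateo ∩ Kira: 10:45-14:45, 17:15-20:15.
Mateo ∩ Kira ∩ Kavya: 10:45-14:00, 17:15-20:15.
Mateo ∩ Kira ∩ Kavya ∩ Gita: 12:45-14:00, 17:30-20:15.
Mateo ∩ Kira ∩ Kavya ∩ Gita ∩ Noa: 12:45-14:00, 17:30-20:15.
Those are the intersection windows.
The longest is 17:30-20:15 at 165 minutes.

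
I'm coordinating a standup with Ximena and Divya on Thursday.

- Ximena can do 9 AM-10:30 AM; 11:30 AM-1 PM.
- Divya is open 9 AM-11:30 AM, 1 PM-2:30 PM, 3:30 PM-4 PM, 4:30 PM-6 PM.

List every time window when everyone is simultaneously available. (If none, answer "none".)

Ximena ∩ Divya: 09:00-10:30.
So the common availability across everyone is 09:00-10:30.

09:00-10:30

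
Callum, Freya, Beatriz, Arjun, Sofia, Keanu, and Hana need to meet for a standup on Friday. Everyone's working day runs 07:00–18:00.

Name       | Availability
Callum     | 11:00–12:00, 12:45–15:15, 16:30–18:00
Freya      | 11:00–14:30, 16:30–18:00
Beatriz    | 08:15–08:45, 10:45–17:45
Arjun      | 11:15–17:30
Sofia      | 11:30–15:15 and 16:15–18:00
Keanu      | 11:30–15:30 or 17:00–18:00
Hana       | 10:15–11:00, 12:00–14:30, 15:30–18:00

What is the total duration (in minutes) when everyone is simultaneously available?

Callum ∩ Freya: 11:00-12:00, 12:45-14:30, 16:30-18:00.
Callum ∩ Freya ∩ Beatriz: 11:00-12:00, 12:45-14:30, 16:30-17:45.
Callum ∩ Freya ∩ Beatriz ∩ Arjun: 11:15-12:00, 12:45-14:30, 16:30-17:30.
Callum ∩ Freya ∩ Beatriz ∩ Arjun ∩ Sofia: 11:30-12:00, 12:45-14:30, 16:30-17:30.
Callum ∩ Freya ∩ Beatriz ∩ Arjun ∩ Sofia ∩ Keanu: 11:30-12:00, 12:45-14:30, 17:00-17:30.
Callum ∩ Freya ∩ Beatriz ∩ Arjun ∩ Sofia ∩ Keanu ∩ Hana: 12:45-14:30, 17:00-17:30.
Summing the common windows: 105 + 30 = 135 minutes.

135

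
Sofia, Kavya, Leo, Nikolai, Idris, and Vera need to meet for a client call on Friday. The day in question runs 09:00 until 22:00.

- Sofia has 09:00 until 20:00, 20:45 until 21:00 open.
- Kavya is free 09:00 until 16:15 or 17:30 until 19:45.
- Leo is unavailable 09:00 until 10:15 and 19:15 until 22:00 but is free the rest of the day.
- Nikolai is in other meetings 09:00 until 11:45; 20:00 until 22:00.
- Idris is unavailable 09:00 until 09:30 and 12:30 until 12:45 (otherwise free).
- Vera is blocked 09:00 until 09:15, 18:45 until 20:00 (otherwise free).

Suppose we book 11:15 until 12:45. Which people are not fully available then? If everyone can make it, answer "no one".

Sofia free: 09:00-20:00, 20:45-21:00.
Kavya free: 09:00-16:15, 17:30-19:45.
Leo free: 10:15-19:15 (invert busy blocks within the working day).
Nikolai free: 11:45-20:00 (invert busy blocks within the working day).
Idris free: 09:30-12:30, 12:45-22:00 (invert busy blocks within the working day).
Vera free: 09:15-18:45, 20:00-22:00 (invert busy blocks within the working day).
Sofia: free for 11:15-12:45. Kavya: free for 11:15-12:45. Leo: free for 11:15-12:45. Nikolai: not fully free for 11:15-12:45. Idris: not fully free for 11:15-12:45. Vera: free for 11:15-12:45.

Idris, Nikolai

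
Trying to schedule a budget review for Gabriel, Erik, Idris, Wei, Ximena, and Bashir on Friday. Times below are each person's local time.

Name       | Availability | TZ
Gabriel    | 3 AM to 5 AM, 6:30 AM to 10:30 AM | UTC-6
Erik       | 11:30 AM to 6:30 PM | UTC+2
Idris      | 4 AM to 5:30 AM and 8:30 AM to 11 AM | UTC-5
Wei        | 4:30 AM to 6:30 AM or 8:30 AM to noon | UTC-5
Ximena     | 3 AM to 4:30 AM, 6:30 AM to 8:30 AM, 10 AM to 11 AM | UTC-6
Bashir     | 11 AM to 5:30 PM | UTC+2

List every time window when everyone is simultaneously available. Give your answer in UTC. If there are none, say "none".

Gabriel in UTC: 09:00-11:00, 12:30-16:30 (add 6h to convert from UTC-6).
Erik in UTC: 09:30-16:30 (subtract 2h to convert from UTC+2).
Idris in UTC: 09:00-10:30, 13:30-16:00 (add 5h to convert from UTC-5).
Wei in UTC: 09:30-11:30, 13:30-17:00 (add 5h to convert from UTC-5).
Ximena in UTC: 09:00-10:30, 12:30-14:30, 16:00-17:00 (add 6h to convert from UTC-6).
Bashir in UTC: 09:00-15:30 (subtract 2h to convert from UTC+2).
Gabriel ∩ Erik: 09:30-11:00, 12:30-16:30.
Gabriel ∩ Erik ∩ Idris: 09:30-10:30, 13:30-16:00.
Gabriel ∩ Erik ∩ Idris ∩ Wei: 09:30-10:30, 13:30-16:00.
Gabriel ∩ Erik ∩ Idris ∩ Wei ∩ Ximena: 09:30-10:30, 13:30-14:30.
Gabriel ∩ Erik ∩ Idris ∩ Wei ∩ Ximena ∩ Bashir: 09:30-10:30, 13:30-14:30.

09:30-10:30, 13:30-14:30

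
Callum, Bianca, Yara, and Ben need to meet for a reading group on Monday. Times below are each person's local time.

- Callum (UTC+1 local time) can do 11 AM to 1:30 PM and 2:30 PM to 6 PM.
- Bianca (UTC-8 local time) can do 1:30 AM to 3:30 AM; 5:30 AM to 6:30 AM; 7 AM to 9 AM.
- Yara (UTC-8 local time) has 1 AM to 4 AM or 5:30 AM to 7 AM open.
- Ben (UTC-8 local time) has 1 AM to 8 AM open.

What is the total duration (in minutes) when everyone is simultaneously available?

Callum in UTC: 10:00-12:30, 13:30-17:00 (subtract 1h to convert from UTC+1).
Bianca in UTC: 09:30-11:30, 13:30-14:30, 15:00-17:00 (add 8h to convert from UTC-8).
Yara in UTC: 09:00-12:00, 13:30-15:00 (add 8h to convert from UTC-8).
Ben in UTC: 09:00-16:00 (add 8h to convert from UTC-8).
Callum ∩ Bianca: 10:00-11:30, 13:30-14:30, 15:00-17:00.
Callum ∩ Bianca ∩ Yara: 10:00-11:30, 13:30-14:30.
Callum ∩ Bianca ∩ Yara ∩ Ben: 10:00-11:30, 13:30-14:30.
So the common availability across everyone is 10:00-11:30, 13:30-14:30.
Summing the common windows: 90 + 60 = 150 minutes.

150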